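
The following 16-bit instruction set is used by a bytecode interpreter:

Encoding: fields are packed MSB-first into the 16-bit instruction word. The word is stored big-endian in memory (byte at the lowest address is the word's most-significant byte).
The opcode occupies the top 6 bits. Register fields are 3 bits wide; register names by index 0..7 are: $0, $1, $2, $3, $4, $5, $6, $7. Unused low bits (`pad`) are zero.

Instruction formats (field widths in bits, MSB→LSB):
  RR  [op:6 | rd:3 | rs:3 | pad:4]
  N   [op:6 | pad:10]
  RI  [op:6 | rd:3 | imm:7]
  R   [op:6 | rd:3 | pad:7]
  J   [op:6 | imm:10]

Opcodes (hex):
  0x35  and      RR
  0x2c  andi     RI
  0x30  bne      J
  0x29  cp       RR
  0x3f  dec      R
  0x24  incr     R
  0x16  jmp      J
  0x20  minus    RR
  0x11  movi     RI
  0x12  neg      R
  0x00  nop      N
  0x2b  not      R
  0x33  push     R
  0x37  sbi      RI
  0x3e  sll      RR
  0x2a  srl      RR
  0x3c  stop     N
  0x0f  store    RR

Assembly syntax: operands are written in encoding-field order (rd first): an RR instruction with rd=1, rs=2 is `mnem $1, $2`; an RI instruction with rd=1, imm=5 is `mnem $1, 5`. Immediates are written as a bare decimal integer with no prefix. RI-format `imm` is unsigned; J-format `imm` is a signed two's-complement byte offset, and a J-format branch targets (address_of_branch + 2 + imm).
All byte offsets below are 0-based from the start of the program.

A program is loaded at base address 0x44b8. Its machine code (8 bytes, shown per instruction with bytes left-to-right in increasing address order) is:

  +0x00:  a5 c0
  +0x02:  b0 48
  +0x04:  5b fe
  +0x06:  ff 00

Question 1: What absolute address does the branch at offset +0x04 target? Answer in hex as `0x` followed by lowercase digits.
+0x04: 5b fe ⇒ word 0x5bfe (big)
  op=0x5bfe>>10=0x16 ⇒ jmp (J)
  imm@[9:0]=0x3fe (s10→-2) ⇒ -2
  target = base 0x44b8 + off 0x04 + 2 + imm -2 = 0x44bc

0x44bc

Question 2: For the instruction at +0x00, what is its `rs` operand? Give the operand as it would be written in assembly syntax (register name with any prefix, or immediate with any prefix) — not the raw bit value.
+0x00: a5 c0 ⇒ word 0xa5c0 (big)
  top 6b → 0x29 → cp [RR]
  [9:7] rd=3 = $3
  [6:4] rs=4 = $4

$4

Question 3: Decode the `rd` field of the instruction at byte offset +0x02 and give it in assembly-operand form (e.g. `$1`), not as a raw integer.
$0

+0x02: b0 48 ⇒ word 0xb048 (big)
  op=0xb048>>10=0x2c ⇒ andi (RI)
  rd: (w>>7)&0x7=0x0 → $0
  imm: (w>>0)&0x7f=0x48 → 72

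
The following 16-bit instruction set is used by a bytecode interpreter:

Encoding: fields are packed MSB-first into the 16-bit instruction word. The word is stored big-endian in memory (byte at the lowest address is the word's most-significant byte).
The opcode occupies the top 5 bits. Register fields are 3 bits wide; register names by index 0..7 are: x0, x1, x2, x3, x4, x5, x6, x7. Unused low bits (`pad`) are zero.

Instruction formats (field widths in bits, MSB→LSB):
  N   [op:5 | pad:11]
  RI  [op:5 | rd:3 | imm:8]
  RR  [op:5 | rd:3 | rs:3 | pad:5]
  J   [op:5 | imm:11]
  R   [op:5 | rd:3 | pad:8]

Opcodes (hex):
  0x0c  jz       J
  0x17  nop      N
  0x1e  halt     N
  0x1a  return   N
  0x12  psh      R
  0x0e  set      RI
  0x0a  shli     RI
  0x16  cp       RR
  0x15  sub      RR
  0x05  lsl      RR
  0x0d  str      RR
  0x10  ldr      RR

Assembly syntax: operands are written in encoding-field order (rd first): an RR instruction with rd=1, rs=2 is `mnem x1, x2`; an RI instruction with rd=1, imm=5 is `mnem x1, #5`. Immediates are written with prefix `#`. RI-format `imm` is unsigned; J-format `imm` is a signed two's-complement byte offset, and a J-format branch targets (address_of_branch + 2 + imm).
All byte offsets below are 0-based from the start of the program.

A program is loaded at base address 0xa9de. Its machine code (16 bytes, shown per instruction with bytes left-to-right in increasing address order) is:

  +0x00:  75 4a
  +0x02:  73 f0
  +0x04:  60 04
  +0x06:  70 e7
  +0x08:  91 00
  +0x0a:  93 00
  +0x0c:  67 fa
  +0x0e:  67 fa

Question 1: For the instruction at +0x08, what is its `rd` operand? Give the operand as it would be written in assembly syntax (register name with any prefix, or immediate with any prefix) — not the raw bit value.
x1

+0x08: 91 00 ⇒ word 0x9100 (big)
  op=0x9100>>11=0x12 ⇒ psh (R)
  [10:8] rd=1 = x1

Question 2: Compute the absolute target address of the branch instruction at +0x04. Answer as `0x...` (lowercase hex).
0xa9e8

+0x04: 60 04 ⇒ word 0x6004 (big)
  top 5b → 0xc → jz [J]
  imm@[10:0]=0x4 ⇒ #4
  target = base 0xa9de + off 0x04 + 2 + imm 4 = 0xa9e8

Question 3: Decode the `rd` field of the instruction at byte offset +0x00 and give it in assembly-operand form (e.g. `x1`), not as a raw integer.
+0x00: 75 4a ⇒ word 0x754a (big)
  top 5b → 0xe → set [RI]
  rd: (w>>8)&0x7=0x5 → x5
  imm: (w>>0)&0xff=0x4a → #74

x5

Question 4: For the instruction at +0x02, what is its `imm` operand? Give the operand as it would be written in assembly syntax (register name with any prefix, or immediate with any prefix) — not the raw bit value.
#240

@+02  big-endian(73 f0) = 0x73f0
  opcode bits[15:11]=0xe: set/RI
  rd: (w>>8)&0x7=0x3 → x3
  imm: (w>>0)&0xff=0xf0 → #240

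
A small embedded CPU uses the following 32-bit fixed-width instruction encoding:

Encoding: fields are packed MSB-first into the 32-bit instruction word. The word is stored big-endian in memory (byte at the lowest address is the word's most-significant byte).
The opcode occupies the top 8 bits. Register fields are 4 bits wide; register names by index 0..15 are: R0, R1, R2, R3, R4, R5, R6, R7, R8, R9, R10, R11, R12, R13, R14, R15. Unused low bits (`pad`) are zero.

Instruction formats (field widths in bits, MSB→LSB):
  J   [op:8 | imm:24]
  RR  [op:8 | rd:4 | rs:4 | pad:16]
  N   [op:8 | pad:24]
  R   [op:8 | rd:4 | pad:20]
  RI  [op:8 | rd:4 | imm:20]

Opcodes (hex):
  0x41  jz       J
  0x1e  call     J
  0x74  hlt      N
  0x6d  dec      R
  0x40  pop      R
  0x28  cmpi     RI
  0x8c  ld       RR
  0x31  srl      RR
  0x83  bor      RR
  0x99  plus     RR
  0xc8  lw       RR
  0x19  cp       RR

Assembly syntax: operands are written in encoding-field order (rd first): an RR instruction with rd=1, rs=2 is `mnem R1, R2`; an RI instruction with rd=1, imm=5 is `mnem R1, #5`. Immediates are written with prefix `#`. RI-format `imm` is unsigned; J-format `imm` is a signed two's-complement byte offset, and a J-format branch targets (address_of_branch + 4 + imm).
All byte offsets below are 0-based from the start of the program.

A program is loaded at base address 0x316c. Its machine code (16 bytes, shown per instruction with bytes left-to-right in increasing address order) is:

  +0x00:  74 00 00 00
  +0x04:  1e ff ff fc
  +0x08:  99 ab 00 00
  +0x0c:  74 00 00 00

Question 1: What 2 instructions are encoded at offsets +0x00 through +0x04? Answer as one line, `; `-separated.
hlt; call #-4

off 0x00: read 74 00 00 00 as big → 0x74000000
  opcode bits[31:24]=0x74: hlt/N
off 0x04: read 1e ff ff fc as big → 0x1efffffc
  opcode bits[31:24]=0x1e: call/J
  [23:0] imm=16777212 (s24→-4) = #-4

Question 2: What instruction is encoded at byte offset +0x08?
@+08  big-endian(99 ab 00 00) = 0x99ab0000
  op=0x99ab0000>>24=0x99 ⇒ plus (RR)
  rd: (w>>20)&0xf=0xa → R10
  rs: (w>>16)&0xf=0xb → R11

plus R10, R11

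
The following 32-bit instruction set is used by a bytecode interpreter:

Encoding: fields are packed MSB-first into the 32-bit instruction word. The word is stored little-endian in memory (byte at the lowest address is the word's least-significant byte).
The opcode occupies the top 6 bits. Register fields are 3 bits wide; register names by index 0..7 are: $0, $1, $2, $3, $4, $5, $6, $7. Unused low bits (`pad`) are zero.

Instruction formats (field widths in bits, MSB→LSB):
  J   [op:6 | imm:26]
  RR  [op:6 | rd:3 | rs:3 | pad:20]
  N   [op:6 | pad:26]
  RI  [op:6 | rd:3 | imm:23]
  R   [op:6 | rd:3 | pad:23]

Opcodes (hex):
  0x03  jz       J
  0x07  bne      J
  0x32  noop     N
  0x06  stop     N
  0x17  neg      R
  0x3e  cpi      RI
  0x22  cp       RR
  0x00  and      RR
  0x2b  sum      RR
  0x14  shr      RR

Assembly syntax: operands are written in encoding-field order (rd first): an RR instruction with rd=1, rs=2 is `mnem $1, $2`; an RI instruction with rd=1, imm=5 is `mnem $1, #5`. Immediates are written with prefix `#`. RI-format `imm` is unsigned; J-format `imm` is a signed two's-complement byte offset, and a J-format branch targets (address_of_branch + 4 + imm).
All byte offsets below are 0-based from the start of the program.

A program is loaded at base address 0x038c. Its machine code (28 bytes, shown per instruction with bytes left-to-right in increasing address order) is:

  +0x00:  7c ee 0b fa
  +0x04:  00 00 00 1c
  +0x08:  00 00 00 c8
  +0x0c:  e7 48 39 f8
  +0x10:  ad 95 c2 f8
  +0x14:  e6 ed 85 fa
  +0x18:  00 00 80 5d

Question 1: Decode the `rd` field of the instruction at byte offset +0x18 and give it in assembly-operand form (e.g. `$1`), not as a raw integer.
$3

off 0x18: read 00 00 80 5d as little → 0x5d800000
  opcode bits[31:26]=0x17: neg/R
  rd@[25:23]=0x3 ⇒ $3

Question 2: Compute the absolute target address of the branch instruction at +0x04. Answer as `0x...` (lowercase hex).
0x0394

@+04  little-endian(00 00 00 1c) = 0x1c000000
  op=0x1c000000>>26=0x7 ⇒ bne (J)
  imm@[25:0]=0x0 ⇒ #0
  target = base 0x038c + off 0x04 + 4 + imm 0 = 0x0394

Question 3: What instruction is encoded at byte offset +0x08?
noop

+0x08: 00 00 00 c8 ⇒ word 0xc8000000 (little)
  opcode bits[31:26]=0x32: noop/N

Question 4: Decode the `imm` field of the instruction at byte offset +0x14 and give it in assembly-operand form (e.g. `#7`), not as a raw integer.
@+14  little-endian(e6 ed 85 fa) = 0xfa85ede6
  top 6b → 0x3e → cpi [RI]
  [25:23] rd=5 = $5
  [22:0] imm=388582 = #388582

#388582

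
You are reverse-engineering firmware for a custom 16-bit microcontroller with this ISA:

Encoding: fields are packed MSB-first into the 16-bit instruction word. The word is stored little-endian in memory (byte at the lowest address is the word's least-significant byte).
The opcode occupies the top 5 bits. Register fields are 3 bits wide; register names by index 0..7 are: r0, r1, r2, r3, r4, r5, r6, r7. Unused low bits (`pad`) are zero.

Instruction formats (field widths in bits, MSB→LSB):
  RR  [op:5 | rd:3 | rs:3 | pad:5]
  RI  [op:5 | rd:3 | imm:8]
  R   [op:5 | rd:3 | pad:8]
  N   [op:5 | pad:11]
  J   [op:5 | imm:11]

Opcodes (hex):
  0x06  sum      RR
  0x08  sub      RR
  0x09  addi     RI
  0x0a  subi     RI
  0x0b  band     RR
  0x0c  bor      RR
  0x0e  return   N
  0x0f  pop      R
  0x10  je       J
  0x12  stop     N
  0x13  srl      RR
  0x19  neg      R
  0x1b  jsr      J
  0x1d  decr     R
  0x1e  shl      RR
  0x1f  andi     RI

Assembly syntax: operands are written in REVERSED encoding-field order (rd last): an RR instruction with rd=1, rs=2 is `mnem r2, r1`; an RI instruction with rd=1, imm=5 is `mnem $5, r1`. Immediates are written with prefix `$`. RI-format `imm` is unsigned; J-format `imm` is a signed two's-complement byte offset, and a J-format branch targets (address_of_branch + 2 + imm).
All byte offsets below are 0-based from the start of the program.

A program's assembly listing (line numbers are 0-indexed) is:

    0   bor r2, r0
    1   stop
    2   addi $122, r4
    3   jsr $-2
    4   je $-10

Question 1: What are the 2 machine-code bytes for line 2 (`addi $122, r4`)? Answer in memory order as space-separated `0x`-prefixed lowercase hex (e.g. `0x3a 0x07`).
0x7a 0x4c

2. addi fields op=0x9:5|rd=4:3|imm=122:8 → word 4c7ah → 7a 4c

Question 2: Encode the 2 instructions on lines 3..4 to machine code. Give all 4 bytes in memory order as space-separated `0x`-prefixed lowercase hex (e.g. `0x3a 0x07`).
line 3 (jsr): pack op=0x1b:5|imm=-2:11 = 0xdffe; little→ fe df
line 4 (je): pack op=0x10:5|imm=-10:11 = 0x87f6; little→ f6 87

0xfe 0xdf 0xf6 0x87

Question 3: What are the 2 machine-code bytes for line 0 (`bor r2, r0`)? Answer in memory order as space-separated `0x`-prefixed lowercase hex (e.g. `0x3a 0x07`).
0. bor fields op=0xc:5|rd=0:3|rs=2:3|pad=0:5 → word 6040h → 40 60

0x40 0x60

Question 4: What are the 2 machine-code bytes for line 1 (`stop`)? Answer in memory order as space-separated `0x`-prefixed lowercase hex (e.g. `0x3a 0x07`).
0x00 0x90

line 1 (stop): pack op=0x12:5|pad=0:11 = 0x9000; little→ 00 90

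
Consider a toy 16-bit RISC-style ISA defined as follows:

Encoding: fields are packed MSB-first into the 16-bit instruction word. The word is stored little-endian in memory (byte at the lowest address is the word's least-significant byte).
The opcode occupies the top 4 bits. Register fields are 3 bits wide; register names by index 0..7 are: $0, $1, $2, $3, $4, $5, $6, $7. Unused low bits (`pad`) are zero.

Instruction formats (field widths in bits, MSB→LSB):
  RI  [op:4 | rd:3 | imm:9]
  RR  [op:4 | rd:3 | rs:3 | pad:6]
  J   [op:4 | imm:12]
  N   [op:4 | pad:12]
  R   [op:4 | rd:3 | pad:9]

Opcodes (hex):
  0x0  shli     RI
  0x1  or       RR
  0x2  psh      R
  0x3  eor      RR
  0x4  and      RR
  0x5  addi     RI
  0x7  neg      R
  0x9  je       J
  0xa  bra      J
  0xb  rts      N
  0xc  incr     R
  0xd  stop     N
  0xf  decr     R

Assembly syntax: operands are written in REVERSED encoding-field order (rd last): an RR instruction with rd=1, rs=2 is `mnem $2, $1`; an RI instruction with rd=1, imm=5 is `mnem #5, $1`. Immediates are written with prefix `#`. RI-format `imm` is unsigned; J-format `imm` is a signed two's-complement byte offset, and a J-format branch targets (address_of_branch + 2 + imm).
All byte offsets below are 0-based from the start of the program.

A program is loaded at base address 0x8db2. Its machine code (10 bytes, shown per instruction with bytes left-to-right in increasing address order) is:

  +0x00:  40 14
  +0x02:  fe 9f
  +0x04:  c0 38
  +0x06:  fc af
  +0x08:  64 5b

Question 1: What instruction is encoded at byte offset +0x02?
[02] fe 9f → 0x9ffe
  top 4b → 0x9 → je [J]
  [11:0] imm=4094 (s12→-2) = #-2

je #-2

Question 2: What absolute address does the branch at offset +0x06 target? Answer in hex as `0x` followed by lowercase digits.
0x8db6

+0x06: fc af ⇒ word 0xaffc (little)
  opcode bits[15:12]=0xa: bra/J
  imm: (w>>0)&0xfff=0xffc (s12→-4) → #-4
  target = base 0x8db2 + off 0x06 + 2 + imm -4 = 0x8db6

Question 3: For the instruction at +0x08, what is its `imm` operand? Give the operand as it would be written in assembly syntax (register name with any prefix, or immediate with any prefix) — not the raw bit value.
#356

+0x08: 64 5b ⇒ word 0x5b64 (little)
  top 4b → 0x5 → addi [RI]
  [11:9] rd=5 = $5
  [8:0] imm=356 = #356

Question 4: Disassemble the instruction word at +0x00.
or $1, $2

[00] 40 14 → 0x1440
  opcode bits[15:12]=0x1: or/RR
  rd: (w>>9)&0x7=0x2 → $2
  rs: (w>>6)&0x7=0x1 → $1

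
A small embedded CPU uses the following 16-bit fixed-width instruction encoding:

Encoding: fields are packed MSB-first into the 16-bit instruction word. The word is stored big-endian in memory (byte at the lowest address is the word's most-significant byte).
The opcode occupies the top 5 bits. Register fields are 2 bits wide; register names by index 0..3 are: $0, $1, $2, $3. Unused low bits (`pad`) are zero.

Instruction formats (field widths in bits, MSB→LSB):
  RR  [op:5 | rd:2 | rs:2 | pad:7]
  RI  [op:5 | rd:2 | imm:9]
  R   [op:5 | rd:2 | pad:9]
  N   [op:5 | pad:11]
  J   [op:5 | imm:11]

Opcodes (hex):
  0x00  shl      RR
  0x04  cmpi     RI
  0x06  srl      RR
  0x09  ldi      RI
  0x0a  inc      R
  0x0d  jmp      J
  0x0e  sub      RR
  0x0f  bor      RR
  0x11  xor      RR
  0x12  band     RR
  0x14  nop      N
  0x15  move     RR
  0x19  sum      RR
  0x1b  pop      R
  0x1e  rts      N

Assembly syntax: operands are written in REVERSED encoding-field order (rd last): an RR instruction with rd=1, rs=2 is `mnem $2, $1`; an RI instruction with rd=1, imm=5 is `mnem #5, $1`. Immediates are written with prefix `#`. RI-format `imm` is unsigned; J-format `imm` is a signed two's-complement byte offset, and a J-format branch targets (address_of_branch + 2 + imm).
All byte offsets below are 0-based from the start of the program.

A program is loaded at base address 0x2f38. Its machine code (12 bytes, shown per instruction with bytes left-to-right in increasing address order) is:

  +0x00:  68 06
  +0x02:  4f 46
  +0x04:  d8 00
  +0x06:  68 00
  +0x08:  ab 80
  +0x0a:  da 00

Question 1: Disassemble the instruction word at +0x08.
move $3, $1

off 0x08: read ab 80 as big → 0xab80
  opcode bits[15:11]=0x15: move/RR
  [10:9] rd=1 = $1
  [8:7] rs=3 = $3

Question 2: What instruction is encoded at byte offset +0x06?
+0x06: 68 00 ⇒ word 0x6800 (big)
  top 5b → 0xd → jmp [J]
  imm: (w>>0)&0x7ff=0x0 → #0

jmp #0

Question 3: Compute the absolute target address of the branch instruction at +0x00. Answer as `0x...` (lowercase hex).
0x2f40

[00] 68 06 → 0x6806
  top 5b → 0xd → jmp [J]
  imm@[10:0]=0x6 ⇒ #6
  target = base 0x2f38 + off 0x00 + 2 + imm 6 = 0x2f40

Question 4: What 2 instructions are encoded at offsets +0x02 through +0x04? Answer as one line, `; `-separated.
off 0x02: read 4f 46 as big → 0x4f46
  opcode bits[15:11]=0x9: ldi/RI
  rd@[10:9]=0x3 ⇒ $3
  imm@[8:0]=0x146 ⇒ #326
off 0x04: read d8 00 as big → 0xd800
  opcode bits[15:11]=0x1b: pop/R
  rd@[10:9]=0x0 ⇒ $0

ldi #326, $3; pop $0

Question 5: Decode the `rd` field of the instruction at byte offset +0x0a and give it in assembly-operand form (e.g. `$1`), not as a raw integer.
off 0x0a: read da 00 as big → 0xda00
  top 5b → 0x1b → pop [R]
  rd@[10:9]=0x1 ⇒ $1

$1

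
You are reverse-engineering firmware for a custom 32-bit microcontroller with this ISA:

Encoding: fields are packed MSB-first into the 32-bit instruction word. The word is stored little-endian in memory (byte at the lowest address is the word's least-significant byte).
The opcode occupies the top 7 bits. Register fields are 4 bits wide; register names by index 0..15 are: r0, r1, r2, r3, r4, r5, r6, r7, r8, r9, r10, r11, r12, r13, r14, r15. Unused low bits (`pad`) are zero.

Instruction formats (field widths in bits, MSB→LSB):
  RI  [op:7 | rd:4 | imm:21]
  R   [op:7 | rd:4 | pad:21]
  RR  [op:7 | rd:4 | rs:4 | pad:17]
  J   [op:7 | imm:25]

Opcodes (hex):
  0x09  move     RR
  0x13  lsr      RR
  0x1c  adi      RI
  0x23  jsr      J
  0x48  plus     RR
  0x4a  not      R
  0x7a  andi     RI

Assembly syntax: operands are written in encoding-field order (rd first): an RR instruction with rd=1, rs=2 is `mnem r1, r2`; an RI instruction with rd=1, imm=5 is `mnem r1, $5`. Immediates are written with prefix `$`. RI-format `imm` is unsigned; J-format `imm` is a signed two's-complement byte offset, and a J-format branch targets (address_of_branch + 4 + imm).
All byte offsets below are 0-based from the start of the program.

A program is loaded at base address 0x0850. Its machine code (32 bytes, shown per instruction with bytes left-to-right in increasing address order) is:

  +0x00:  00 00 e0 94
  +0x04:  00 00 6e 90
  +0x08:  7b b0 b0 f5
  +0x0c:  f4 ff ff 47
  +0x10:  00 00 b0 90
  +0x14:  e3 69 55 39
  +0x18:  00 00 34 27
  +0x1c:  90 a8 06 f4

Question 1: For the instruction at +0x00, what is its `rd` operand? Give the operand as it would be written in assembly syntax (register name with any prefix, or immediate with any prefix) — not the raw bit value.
r7

@+00  little-endian(00 00 e0 94) = 0x94e00000
  opcode bits[31:25]=0x4a: not/R
  rd@[24:21]=0x7 ⇒ r7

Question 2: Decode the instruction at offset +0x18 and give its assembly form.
[18] 00 00 34 27 → 0x27340000
  top 7b → 0x13 → lsr [RR]
  rd: (w>>21)&0xf=0x9 → r9
  rs: (w>>17)&0xf=0xa → r10

lsr r9, r10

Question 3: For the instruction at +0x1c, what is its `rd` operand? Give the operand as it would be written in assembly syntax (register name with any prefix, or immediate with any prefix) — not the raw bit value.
r0

+0x1c: 90 a8 06 f4 ⇒ word 0xf406a890 (little)
  top 7b → 0x7a → andi [RI]
  rd: (w>>21)&0xf=0x0 → r0
  imm: (w>>0)&0x1fffff=0x6a890 → $436368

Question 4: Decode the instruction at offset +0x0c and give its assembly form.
off 0x0c: read f4 ff ff 47 as little → 0x47fffff4
  top 7b → 0x23 → jsr [J]
  [24:0] imm=33554420 (s25→-12) = $-12

jsr $-12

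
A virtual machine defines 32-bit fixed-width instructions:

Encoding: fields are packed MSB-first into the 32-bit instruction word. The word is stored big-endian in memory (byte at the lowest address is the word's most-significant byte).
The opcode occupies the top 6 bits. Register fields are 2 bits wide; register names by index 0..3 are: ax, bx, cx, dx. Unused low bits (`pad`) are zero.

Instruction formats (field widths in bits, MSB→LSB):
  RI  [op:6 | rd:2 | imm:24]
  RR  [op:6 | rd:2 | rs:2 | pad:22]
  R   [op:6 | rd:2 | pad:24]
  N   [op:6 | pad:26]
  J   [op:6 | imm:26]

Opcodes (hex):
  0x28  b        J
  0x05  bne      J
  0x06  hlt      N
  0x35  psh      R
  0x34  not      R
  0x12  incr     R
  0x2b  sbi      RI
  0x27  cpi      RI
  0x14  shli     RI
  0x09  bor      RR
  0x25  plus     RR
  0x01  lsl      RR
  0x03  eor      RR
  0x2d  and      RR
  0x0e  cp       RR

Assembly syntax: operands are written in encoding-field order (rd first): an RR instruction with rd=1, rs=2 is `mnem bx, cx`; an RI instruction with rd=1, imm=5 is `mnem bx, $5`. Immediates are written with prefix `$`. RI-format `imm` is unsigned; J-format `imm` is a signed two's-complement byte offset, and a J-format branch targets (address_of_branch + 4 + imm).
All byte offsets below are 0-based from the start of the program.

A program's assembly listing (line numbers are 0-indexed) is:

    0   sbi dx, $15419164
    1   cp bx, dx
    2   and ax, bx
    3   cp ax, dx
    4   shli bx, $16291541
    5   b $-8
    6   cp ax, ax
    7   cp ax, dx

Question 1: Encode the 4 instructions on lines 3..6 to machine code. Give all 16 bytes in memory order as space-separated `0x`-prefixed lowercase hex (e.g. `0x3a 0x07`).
0x38 0xc0 0x00 0x00 0x51 0xf8 0x96 0xd5 0xa3 0xff 0xff 0xf8 0x38 0x00 0x00 0x00

3. cp fields op=0xe:6|rd=0:2|rs=3:2|pad=0:22 → word 38c00000h → 38 c0 00 00
4. shli fields op=0x14:6|rd=1:2|imm=16291541:24 → word 51f896d5h → 51 f8 96 d5
5. b fields op=0x28:6|imm=-8:26 → word a3fffff8h → a3 ff ff f8
6. cp fields op=0xe:6|rd=0:2|rs=0:2|pad=0:22 → word 38000000h → 38 00 00 00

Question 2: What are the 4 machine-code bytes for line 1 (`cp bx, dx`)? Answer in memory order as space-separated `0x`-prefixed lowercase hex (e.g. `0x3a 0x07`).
line 1 (cp): pack op=0xe:6|rd=1:2|rs=3:2|pad=0:22 = 0x39c00000; big→ 39 c0 00 00

0x39 0xc0 0x00 0x00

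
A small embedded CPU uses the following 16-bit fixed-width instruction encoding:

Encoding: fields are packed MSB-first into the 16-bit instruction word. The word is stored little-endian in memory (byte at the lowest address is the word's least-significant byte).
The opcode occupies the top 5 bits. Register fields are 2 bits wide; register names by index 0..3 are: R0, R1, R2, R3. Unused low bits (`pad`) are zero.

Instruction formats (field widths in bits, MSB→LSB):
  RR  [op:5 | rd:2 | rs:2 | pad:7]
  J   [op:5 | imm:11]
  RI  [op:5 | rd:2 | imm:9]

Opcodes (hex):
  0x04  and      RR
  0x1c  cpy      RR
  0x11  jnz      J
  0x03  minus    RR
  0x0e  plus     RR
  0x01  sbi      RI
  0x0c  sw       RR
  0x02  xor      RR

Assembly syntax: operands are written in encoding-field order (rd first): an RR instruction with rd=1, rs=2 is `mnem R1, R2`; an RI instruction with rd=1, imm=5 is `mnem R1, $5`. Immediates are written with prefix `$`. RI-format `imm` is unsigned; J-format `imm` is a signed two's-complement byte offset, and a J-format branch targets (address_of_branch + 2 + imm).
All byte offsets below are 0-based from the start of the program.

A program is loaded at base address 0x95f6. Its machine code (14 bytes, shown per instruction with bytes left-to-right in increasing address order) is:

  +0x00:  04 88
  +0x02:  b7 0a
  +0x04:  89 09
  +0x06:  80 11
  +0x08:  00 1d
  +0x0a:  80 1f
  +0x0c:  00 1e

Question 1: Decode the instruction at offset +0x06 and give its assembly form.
@+06  little-endian(80 11) = 0x1180
  top 5b → 0x2 → xor [RR]
  rd: (w>>9)&0x3=0x0 → R0
  rs: (w>>7)&0x3=0x3 → R3

xor R0, R3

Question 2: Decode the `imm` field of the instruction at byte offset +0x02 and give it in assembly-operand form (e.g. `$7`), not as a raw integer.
$183

+0x02: b7 0a ⇒ word 0x0ab7 (little)
  top 5b → 0x1 → sbi [RI]
  rd: (w>>9)&0x3=0x1 → R1
  imm: (w>>0)&0x1ff=0xb7 → $183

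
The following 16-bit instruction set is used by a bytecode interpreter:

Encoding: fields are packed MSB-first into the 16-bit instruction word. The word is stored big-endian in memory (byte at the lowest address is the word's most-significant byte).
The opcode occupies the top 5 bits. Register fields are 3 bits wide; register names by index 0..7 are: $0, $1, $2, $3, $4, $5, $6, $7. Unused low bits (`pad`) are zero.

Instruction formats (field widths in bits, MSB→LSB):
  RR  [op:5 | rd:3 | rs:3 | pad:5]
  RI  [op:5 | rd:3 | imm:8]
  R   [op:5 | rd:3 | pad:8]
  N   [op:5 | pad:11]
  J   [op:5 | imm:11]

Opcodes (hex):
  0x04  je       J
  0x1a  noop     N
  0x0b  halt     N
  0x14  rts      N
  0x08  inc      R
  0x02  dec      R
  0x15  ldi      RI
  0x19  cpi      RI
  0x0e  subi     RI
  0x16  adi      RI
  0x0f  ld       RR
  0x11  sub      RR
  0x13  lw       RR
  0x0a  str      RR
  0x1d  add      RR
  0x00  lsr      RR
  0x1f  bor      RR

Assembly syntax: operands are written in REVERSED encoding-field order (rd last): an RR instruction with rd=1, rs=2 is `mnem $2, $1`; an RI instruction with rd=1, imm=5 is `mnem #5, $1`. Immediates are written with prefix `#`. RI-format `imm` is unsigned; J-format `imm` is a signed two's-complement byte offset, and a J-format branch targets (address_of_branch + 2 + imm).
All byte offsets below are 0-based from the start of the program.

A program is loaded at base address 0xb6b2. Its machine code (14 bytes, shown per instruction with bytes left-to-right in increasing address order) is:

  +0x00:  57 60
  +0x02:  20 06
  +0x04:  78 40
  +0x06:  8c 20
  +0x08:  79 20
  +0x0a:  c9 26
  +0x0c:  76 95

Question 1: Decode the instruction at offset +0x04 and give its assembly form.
ld $2, $0

off 0x04: read 78 40 as big → 0x7840
  op=0x7840>>11=0xf ⇒ ld (RR)
  rd@[10:8]=0x0 ⇒ $0
  rs@[7:5]=0x2 ⇒ $2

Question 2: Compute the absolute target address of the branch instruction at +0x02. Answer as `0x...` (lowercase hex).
[02] 20 06 → 0x2006
  op=0x2006>>11=0x4 ⇒ je (J)
  [10:0] imm=6 = #6
  target = base 0xb6b2 + off 0x02 + 2 + imm 6 = 0xb6bc

0xb6bc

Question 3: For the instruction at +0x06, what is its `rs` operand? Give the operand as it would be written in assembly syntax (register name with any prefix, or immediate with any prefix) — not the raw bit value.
+0x06: 8c 20 ⇒ word 0x8c20 (big)
  op=0x8c20>>11=0x11 ⇒ sub (RR)
  [10:8] rd=4 = $4
  [7:5] rs=1 = $1

$1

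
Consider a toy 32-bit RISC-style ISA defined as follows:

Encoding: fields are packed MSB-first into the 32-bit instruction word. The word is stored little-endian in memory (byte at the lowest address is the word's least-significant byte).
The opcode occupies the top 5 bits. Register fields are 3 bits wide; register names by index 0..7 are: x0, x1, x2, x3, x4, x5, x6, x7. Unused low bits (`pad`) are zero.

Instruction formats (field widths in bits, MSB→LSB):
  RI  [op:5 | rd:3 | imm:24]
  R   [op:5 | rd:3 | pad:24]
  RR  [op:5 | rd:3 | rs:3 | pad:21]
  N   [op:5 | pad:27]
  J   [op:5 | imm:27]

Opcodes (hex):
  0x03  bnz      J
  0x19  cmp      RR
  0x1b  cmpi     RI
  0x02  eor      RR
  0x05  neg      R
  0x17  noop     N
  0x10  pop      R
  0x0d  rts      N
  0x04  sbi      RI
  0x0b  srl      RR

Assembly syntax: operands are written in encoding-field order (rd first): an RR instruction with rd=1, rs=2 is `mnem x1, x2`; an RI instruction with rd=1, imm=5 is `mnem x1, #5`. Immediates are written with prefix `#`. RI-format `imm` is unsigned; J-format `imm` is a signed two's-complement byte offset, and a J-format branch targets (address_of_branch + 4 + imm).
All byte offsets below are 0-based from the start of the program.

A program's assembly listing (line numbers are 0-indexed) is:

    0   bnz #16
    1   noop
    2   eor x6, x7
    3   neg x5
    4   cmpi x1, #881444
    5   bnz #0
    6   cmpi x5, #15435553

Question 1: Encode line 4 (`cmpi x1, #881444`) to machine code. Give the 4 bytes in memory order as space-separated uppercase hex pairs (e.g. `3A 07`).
24 73 0D D9

line 4 (cmpi): pack op=0x1b:5|rd=1:3|imm=881444:24 = 0xd90d7324; little→ 24 73 0d d9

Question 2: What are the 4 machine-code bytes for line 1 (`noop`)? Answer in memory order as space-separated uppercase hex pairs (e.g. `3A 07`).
00 00 00 B8

L1: noop op=0x17:5|pad=0:27 ⇒ 0xb8000000 ⇒ little 00 00 00 b8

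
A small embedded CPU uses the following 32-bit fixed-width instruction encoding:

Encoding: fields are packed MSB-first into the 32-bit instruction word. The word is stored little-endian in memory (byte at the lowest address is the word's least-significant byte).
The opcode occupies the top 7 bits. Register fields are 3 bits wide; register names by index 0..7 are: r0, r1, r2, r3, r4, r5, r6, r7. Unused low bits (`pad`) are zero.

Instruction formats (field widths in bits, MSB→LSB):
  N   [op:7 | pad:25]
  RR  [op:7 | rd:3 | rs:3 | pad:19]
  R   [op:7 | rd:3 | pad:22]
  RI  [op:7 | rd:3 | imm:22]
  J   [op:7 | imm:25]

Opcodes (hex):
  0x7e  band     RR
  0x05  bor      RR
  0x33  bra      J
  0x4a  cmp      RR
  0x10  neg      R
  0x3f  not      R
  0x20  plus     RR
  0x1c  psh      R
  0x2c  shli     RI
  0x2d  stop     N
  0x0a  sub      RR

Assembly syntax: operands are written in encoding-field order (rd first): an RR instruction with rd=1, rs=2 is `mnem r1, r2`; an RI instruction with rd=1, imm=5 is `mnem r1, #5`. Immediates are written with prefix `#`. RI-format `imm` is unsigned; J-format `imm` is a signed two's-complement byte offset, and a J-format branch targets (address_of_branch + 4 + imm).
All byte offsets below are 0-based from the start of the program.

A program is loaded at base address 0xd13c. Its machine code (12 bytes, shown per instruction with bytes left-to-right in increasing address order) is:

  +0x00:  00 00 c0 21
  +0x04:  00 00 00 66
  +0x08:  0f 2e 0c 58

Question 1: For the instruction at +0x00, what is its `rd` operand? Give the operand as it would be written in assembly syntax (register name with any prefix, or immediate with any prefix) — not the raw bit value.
r7

@+00  little-endian(00 00 c0 21) = 0x21c00000
  opcode bits[31:25]=0x10: neg/R
  [24:22] rd=7 = r7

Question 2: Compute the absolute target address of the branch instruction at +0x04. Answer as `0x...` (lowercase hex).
0xd144

@+04  little-endian(00 00 00 66) = 0x66000000
  top 7b → 0x33 → bra [J]
  imm@[24:0]=0x0 ⇒ #0
  target = base 0xd13c + off 0x04 + 4 + imm 0 = 0xd144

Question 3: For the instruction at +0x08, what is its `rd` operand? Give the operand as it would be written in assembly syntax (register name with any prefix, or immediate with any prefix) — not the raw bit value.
@+08  little-endian(0f 2e 0c 58) = 0x580c2e0f
  top 7b → 0x2c → shli [RI]
  rd: (w>>22)&0x7=0x0 → r0
  imm: (w>>0)&0x3fffff=0xc2e0f → #798223

r0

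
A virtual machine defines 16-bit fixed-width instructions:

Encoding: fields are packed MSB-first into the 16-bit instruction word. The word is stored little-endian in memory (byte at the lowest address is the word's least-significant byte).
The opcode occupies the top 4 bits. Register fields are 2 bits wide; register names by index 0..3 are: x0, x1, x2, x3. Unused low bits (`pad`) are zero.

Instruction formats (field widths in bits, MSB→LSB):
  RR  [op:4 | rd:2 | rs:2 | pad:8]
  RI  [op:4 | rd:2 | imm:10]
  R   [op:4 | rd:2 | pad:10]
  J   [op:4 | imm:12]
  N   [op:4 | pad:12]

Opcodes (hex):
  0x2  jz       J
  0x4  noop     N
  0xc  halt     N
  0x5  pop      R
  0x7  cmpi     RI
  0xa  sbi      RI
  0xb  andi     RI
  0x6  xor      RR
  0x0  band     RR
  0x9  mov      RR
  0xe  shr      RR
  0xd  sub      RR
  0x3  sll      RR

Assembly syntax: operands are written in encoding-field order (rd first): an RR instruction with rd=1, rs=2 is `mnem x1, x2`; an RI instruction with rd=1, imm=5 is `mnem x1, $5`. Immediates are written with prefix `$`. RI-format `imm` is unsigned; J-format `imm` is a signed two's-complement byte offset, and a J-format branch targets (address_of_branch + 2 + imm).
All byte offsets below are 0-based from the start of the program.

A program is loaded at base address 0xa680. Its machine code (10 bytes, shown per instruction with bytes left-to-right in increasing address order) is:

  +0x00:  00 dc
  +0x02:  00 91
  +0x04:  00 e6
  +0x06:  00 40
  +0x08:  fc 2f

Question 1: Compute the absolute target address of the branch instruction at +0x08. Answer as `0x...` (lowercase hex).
+0x08: fc 2f ⇒ word 0x2ffc (little)
  op=0x2ffc>>12=0x2 ⇒ jz (J)
  [11:0] imm=4092 (s12→-4) = $-4
  target = base 0xa680 + off 0x08 + 2 + imm -4 = 0xa686

0xa686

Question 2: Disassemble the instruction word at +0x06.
noop

[06] 00 40 → 0x4000
  op=0x4000>>12=0x4 ⇒ noop (N)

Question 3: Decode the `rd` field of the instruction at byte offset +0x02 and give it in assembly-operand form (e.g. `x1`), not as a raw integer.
[02] 00 91 → 0x9100
  opcode bits[15:12]=0x9: mov/RR
  [11:10] rd=0 = x0
  [9:8] rs=1 = x1

x0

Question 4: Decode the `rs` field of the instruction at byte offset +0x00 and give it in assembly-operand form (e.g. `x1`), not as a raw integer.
@+00  little-endian(00 dc) = 0xdc00
  top 4b → 0xd → sub [RR]
  rd: (w>>10)&0x3=0x3 → x3
  rs: (w>>8)&0x3=0x0 → x0

x0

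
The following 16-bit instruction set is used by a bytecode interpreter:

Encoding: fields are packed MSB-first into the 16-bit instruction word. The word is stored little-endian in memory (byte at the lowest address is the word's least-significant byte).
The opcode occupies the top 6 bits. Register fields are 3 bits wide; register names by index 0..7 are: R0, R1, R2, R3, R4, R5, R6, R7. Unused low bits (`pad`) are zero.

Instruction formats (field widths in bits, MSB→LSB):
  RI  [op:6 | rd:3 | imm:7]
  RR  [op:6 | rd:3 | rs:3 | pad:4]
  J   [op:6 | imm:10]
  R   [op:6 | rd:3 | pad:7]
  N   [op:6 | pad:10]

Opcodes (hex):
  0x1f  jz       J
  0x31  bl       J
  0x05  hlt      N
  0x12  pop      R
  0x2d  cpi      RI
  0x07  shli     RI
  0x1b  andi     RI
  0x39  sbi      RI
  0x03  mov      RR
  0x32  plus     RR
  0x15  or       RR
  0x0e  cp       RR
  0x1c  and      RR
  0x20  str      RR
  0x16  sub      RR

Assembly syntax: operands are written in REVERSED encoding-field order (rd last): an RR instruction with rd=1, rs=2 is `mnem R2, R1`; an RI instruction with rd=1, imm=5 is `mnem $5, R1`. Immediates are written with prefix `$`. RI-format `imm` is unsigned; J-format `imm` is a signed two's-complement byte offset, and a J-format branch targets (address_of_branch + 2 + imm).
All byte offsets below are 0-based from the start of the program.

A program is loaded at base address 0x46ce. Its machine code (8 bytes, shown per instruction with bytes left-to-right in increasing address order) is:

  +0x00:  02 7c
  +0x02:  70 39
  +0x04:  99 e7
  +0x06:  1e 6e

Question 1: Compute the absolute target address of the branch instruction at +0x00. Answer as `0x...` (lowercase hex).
[00] 02 7c → 0x7c02
  opcode bits[15:10]=0x1f: jz/J
  imm@[9:0]=0x2 ⇒ $2
  target = base 0x46ce + off 0x00 + 2 + imm 2 = 0x46d2

0x46d2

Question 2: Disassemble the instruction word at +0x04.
off 0x04: read 99 e7 as little → 0xe799
  opcode bits[15:10]=0x39: sbi/RI
  rd: (w>>7)&0x7=0x7 → R7
  imm: (w>>0)&0x7f=0x19 → $25

sbi $25, R7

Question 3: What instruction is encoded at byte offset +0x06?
[06] 1e 6e → 0x6e1e
  op=0x6e1e>>10=0x1b ⇒ andi (RI)
  [9:7] rd=4 = R4
  [6:0] imm=30 = $30

andi $30, R4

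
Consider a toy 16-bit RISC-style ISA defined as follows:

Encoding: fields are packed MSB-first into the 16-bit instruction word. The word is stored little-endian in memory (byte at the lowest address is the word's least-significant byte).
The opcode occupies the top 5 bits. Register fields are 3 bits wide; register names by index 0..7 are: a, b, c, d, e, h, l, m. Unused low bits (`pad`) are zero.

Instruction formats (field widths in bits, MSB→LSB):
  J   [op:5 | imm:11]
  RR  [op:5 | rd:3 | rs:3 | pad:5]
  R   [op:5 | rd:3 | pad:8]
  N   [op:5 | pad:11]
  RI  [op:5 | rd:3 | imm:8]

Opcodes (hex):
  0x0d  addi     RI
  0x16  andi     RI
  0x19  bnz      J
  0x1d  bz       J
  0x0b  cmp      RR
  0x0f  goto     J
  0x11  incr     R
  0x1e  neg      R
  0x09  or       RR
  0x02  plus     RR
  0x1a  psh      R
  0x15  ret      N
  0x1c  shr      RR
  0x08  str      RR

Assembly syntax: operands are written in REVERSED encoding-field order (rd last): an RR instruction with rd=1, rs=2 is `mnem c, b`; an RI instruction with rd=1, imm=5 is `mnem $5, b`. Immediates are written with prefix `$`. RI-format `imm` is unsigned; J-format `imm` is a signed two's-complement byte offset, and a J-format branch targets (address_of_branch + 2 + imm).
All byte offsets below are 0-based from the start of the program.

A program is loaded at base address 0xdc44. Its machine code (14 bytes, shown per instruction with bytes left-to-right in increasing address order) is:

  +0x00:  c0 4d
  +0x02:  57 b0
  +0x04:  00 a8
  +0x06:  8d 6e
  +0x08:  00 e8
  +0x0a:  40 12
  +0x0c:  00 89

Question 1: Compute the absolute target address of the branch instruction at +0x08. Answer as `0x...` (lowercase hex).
+0x08: 00 e8 ⇒ word 0xe800 (little)
  opcode bits[15:11]=0x1d: bz/J
  [10:0] imm=0 = $0
  target = base 0xdc44 + off 0x08 + 2 + imm 0 = 0xdc4e

0xdc4e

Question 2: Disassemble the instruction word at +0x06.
addi $141, l

@+06  little-endian(8d 6e) = 0x6e8d
  opcode bits[15:11]=0xd: addi/RI
  rd@[10:8]=0x6 ⇒ l
  imm@[7:0]=0x8d ⇒ $141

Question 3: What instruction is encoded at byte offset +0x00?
[00] c0 4d → 0x4dc0
  op=0x4dc0>>11=0x9 ⇒ or (RR)
  rd: (w>>8)&0x7=0x5 → h
  rs: (w>>5)&0x7=0x6 → l

or l, h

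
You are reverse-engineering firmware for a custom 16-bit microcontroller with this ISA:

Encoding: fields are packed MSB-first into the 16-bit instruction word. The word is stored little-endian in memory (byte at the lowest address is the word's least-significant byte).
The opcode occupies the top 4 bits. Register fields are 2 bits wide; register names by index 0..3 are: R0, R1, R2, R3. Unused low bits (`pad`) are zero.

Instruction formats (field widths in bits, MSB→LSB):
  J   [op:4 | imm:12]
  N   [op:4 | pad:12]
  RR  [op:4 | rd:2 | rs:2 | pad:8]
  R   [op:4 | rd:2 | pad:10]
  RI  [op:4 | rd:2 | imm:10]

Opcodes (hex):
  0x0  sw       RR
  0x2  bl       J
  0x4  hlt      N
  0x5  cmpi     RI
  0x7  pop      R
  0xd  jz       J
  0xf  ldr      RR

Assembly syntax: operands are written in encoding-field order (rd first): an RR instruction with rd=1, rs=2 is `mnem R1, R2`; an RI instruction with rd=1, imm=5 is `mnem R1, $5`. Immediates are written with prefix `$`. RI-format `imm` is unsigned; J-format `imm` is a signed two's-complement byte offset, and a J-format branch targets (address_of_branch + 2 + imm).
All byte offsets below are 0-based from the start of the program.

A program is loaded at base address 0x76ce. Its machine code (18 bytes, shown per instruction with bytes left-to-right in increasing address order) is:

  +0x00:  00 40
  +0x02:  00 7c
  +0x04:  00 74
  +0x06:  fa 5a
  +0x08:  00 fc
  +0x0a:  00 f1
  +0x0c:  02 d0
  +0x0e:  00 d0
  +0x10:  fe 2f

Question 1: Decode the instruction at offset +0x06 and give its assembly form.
cmpi R2, $762

[06] fa 5a → 0x5afa
  top 4b → 0x5 → cmpi [RI]
  rd: (w>>10)&0x3=0x2 → R2
  imm: (w>>0)&0x3ff=0x2fa → $762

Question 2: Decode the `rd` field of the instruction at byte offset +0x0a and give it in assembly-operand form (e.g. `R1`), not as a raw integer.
R0

[0a] 00 f1 → 0xf100
  op=0xf100>>12=0xf ⇒ ldr (RR)
  [11:10] rd=0 = R0
  [9:8] rs=1 = R1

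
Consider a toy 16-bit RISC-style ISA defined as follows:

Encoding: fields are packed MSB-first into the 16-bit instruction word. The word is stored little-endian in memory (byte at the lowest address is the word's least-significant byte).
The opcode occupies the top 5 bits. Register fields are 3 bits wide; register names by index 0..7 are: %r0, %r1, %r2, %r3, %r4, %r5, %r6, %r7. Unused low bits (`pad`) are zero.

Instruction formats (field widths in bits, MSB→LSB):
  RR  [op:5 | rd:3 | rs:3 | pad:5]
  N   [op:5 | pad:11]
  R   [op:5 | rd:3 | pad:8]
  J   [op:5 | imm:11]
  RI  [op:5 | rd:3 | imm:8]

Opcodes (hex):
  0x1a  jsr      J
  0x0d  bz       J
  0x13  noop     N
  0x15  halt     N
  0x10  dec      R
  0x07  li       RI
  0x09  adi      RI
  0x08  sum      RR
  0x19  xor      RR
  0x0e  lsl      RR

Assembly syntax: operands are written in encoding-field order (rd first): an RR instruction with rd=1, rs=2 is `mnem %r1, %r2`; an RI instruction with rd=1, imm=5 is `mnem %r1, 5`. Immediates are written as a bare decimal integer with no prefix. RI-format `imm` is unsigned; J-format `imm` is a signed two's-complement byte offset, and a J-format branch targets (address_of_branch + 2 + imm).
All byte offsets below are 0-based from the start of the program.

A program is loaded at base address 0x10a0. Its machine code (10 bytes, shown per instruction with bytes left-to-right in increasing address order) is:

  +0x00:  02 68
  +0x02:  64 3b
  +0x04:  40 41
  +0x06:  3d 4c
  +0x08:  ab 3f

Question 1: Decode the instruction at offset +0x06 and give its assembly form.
adi %r4, 61

@+06  little-endian(3d 4c) = 0x4c3d
  opcode bits[15:11]=0x9: adi/RI
  rd@[10:8]=0x4 ⇒ %r4
  imm@[7:0]=0x3d ⇒ 61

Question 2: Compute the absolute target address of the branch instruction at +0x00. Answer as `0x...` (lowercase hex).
0x10a4

[00] 02 68 → 0x6802
  op=0x6802>>11=0xd ⇒ bz (J)
  imm@[10:0]=0x2 ⇒ 2
  target = base 0x10a0 + off 0x00 + 2 + imm 2 = 0x10a4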